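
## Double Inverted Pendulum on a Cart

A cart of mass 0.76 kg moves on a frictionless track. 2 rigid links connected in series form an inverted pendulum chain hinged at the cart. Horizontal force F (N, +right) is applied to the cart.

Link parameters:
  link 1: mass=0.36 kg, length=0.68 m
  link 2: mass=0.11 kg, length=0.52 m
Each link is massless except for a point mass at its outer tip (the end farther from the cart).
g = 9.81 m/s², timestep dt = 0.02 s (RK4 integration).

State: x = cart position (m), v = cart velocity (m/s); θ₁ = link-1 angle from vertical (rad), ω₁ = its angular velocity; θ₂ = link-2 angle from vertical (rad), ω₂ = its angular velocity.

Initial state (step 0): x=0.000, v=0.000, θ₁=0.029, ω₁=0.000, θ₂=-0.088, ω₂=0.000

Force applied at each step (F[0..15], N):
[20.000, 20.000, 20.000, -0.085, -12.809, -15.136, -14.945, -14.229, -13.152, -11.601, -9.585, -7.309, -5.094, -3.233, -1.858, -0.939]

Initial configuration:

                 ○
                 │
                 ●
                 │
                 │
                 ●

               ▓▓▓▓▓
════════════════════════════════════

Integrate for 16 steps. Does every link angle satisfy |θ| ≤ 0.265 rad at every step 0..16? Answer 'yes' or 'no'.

Answer: yes

Derivation:
apply F[0]=+20.000 → step 1: x=0.005, v=0.523, θ₁=0.022, ω₁=-0.751, θ₂=-0.089, ω₂=-0.059
apply F[1]=+20.000 → step 2: x=0.021, v=1.048, θ₁=-0.001, ω₁=-1.511, θ₂=-0.090, ω₂=-0.106
apply F[2]=+20.000 → step 3: x=0.047, v=1.576, θ₁=-0.039, ω₁=-2.288, θ₂=-0.093, ω₂=-0.131
apply F[3]=-0.085 → step 4: x=0.079, v=1.578, θ₁=-0.085, ω₁=-2.307, θ₂=-0.095, ω₂=-0.141
apply F[4]=-12.809 → step 5: x=0.107, v=1.252, θ₁=-0.127, ω₁=-1.863, θ₂=-0.098, ω₂=-0.137
apply F[5]=-15.136 → step 6: x=0.128, v=0.873, θ₁=-0.159, ω₁=-1.356, θ₂=-0.101, ω₂=-0.113
apply F[6]=-14.945 → step 7: x=0.142, v=0.505, θ₁=-0.181, ω₁=-0.879, θ₂=-0.103, ω₂=-0.072
apply F[7]=-14.229 → step 8: x=0.149, v=0.159, θ₁=-0.194, ω₁=-0.443, θ₂=-0.104, ω₂=-0.018
apply F[8]=-13.152 → step 9: x=0.149, v=-0.156, θ₁=-0.199, ω₁=-0.056, θ₂=-0.103, ω₂=0.041
apply F[9]=-11.601 → step 10: x=0.143, v=-0.431, θ₁=-0.197, ω₁=0.274, θ₂=-0.102, ω₂=0.100
apply F[10]=-9.585 → step 11: x=0.132, v=-0.656, θ₁=-0.189, ω₁=0.533, θ₂=-0.099, ω₂=0.154
apply F[11]=-7.309 → step 12: x=0.117, v=-0.824, θ₁=-0.177, ω₁=0.715, θ₂=-0.096, ω₂=0.201
apply F[12]=-5.094 → step 13: x=0.100, v=-0.937, θ₁=-0.161, ω₁=0.823, θ₂=-0.091, ω₂=0.240
apply F[13]=-3.233 → step 14: x=0.080, v=-1.004, θ₁=-0.144, ω₁=0.871, θ₂=-0.086, ω₂=0.271
apply F[14]=-1.858 → step 15: x=0.060, v=-1.037, θ₁=-0.127, ω₁=0.875, θ₂=-0.081, ω₂=0.295
apply F[15]=-0.939 → step 16: x=0.039, v=-1.048, θ₁=-0.110, ω₁=0.854, θ₂=-0.075, ω₂=0.314
Max |angle| over trajectory = 0.199 rad; bound = 0.265 → within bound.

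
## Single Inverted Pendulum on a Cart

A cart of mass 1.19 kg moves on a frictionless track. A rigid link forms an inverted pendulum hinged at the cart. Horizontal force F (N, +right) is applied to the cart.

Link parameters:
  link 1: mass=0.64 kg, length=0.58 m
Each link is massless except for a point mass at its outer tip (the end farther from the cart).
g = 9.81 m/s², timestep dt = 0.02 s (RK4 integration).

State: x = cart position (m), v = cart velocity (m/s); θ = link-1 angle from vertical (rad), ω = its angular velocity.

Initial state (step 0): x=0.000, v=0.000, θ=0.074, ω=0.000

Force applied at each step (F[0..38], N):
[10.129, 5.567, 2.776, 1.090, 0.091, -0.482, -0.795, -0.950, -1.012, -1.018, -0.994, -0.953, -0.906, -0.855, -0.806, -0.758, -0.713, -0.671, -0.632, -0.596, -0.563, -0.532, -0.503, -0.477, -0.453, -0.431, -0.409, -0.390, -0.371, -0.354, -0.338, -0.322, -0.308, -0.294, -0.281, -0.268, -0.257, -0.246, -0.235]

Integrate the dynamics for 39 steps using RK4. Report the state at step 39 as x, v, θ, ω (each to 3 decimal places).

Answer: x=0.092, v=0.001, θ=-0.013, ω=0.020

Derivation:
apply F[0]=+10.129 → step 1: x=0.002, v=0.162, θ=0.071, ω=-0.254
apply F[1]=+5.567 → step 2: x=0.006, v=0.248, θ=0.065, ω=-0.379
apply F[2]=+2.776 → step 3: x=0.011, v=0.288, θ=0.057, ω=-0.428
apply F[3]=+1.090 → step 4: x=0.017, v=0.301, θ=0.048, ω=-0.432
apply F[4]=+0.091 → step 5: x=0.023, v=0.298, θ=0.040, ω=-0.411
apply F[5]=-0.482 → step 6: x=0.029, v=0.286, θ=0.032, ω=-0.379
apply F[6]=-0.795 → step 7: x=0.034, v=0.270, θ=0.025, ω=-0.341
apply F[7]=-0.950 → step 8: x=0.040, v=0.252, θ=0.019, ω=-0.302
apply F[8]=-1.012 → step 9: x=0.044, v=0.233, θ=0.013, ω=-0.265
apply F[9]=-1.018 → step 10: x=0.049, v=0.215, θ=0.008, ω=-0.230
apply F[10]=-0.994 → step 11: x=0.053, v=0.198, θ=0.004, ω=-0.198
apply F[11]=-0.953 → step 12: x=0.057, v=0.181, θ=-0.000, ω=-0.170
apply F[12]=-0.906 → step 13: x=0.060, v=0.166, θ=-0.003, ω=-0.144
apply F[13]=-0.855 → step 14: x=0.064, v=0.152, θ=-0.006, ω=-0.122
apply F[14]=-0.806 → step 15: x=0.066, v=0.140, θ=-0.008, ω=-0.102
apply F[15]=-0.758 → step 16: x=0.069, v=0.128, θ=-0.010, ω=-0.085
apply F[16]=-0.713 → step 17: x=0.072, v=0.117, θ=-0.011, ω=-0.070
apply F[17]=-0.671 → step 18: x=0.074, v=0.107, θ=-0.013, ω=-0.057
apply F[18]=-0.632 → step 19: x=0.076, v=0.098, θ=-0.014, ω=-0.045
apply F[19]=-0.596 → step 20: x=0.078, v=0.089, θ=-0.015, ω=-0.035
apply F[20]=-0.563 → step 21: x=0.079, v=0.081, θ=-0.015, ω=-0.027
apply F[21]=-0.532 → step 22: x=0.081, v=0.074, θ=-0.016, ω=-0.019
apply F[22]=-0.503 → step 23: x=0.082, v=0.067, θ=-0.016, ω=-0.013
apply F[23]=-0.477 → step 24: x=0.084, v=0.061, θ=-0.016, ω=-0.007
apply F[24]=-0.453 → step 25: x=0.085, v=0.055, θ=-0.016, ω=-0.003
apply F[25]=-0.431 → step 26: x=0.086, v=0.049, θ=-0.016, ω=0.001
apply F[26]=-0.409 → step 27: x=0.087, v=0.044, θ=-0.016, ω=0.005
apply F[27]=-0.390 → step 28: x=0.088, v=0.039, θ=-0.016, ω=0.008
apply F[28]=-0.371 → step 29: x=0.088, v=0.035, θ=-0.016, ω=0.010
apply F[29]=-0.354 → step 30: x=0.089, v=0.031, θ=-0.016, ω=0.012
apply F[30]=-0.338 → step 31: x=0.090, v=0.027, θ=-0.015, ω=0.014
apply F[31]=-0.322 → step 32: x=0.090, v=0.023, θ=-0.015, ω=0.015
apply F[32]=-0.308 → step 33: x=0.091, v=0.019, θ=-0.015, ω=0.016
apply F[33]=-0.294 → step 34: x=0.091, v=0.016, θ=-0.014, ω=0.017
apply F[34]=-0.281 → step 35: x=0.091, v=0.013, θ=-0.014, ω=0.018
apply F[35]=-0.268 → step 36: x=0.091, v=0.010, θ=-0.014, ω=0.019
apply F[36]=-0.257 → step 37: x=0.092, v=0.007, θ=-0.013, ω=0.019
apply F[37]=-0.246 → step 38: x=0.092, v=0.004, θ=-0.013, ω=0.019
apply F[38]=-0.235 → step 39: x=0.092, v=0.001, θ=-0.013, ω=0.020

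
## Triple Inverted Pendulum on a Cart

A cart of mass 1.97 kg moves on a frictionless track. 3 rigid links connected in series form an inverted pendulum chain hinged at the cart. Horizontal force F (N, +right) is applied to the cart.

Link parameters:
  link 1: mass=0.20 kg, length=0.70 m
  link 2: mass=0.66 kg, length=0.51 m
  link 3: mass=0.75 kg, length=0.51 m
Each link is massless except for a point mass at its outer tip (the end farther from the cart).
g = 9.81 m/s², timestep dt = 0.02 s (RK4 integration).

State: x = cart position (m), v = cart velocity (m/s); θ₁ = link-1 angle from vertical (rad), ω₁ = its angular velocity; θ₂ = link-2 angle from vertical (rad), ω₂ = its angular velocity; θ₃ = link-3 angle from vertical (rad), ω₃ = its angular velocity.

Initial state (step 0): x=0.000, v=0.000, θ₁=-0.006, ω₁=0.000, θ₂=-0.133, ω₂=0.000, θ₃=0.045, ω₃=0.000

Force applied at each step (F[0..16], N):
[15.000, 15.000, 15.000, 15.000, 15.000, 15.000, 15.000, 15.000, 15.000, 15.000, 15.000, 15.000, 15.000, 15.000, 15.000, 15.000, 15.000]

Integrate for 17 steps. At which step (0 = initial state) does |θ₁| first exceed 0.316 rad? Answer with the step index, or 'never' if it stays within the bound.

Answer: never

Derivation:
apply F[0]=+15.000 → step 1: x=0.002, v=0.153, θ₁=-0.006, ω₁=-0.004, θ₂=-0.137, ω₂=-0.409, θ₃=0.046, ω₃=0.126
apply F[1]=+15.000 → step 2: x=0.006, v=0.306, θ₁=-0.006, ω₁=-0.004, θ₂=-0.149, ω₂=-0.829, θ₃=0.050, ω₃=0.254
apply F[2]=+15.000 → step 3: x=0.014, v=0.459, θ₁=-0.006, ω₁=0.005, θ₂=-0.170, ω₂=-1.265, θ₃=0.056, ω₃=0.385
apply F[3]=+15.000 → step 4: x=0.024, v=0.612, θ₁=-0.006, ω₁=0.017, θ₂=-0.200, ω₂=-1.716, θ₃=0.065, ω₃=0.518
apply F[4]=+15.000 → step 5: x=0.038, v=0.765, θ₁=-0.005, ω₁=0.025, θ₂=-0.239, ω₂=-2.165, θ₃=0.077, ω₃=0.645
apply F[5]=+15.000 → step 6: x=0.055, v=0.918, θ₁=-0.005, ω₁=0.012, θ₂=-0.287, ω₂=-2.593, θ₃=0.091, ω₃=0.760
apply F[6]=+15.000 → step 7: x=0.075, v=1.070, θ₁=-0.005, ω₁=-0.035, θ₂=-0.342, ω₂=-2.978, θ₃=0.107, ω₃=0.855
apply F[7]=+15.000 → step 8: x=0.098, v=1.223, θ₁=-0.007, ω₁=-0.126, θ₂=-0.405, ω₂=-3.310, θ₃=0.125, ω₃=0.925
apply F[8]=+15.000 → step 9: x=0.124, v=1.375, θ₁=-0.011, ω₁=-0.263, θ₂=-0.474, ω₂=-3.588, θ₃=0.144, ω₃=0.970
apply F[9]=+15.000 → step 10: x=0.153, v=1.528, θ₁=-0.018, ω₁=-0.445, θ₂=-0.549, ω₂=-3.818, θ₃=0.164, ω₃=0.991
apply F[10]=+15.000 → step 11: x=0.185, v=1.681, θ₁=-0.029, ω₁=-0.672, θ₂=-0.627, ω₂=-4.006, θ₃=0.184, ω₃=0.990
apply F[11]=+15.000 → step 12: x=0.220, v=1.834, θ₁=-0.045, ω₁=-0.939, θ₂=-0.709, ω₂=-4.158, θ₃=0.203, ω₃=0.969
apply F[12]=+15.000 → step 13: x=0.258, v=1.986, θ₁=-0.067, ω₁=-1.246, θ₂=-0.793, ω₂=-4.275, θ₃=0.222, ω₃=0.930
apply F[13]=+15.000 → step 14: x=0.300, v=2.139, θ₁=-0.095, ω₁=-1.592, θ₂=-0.879, ω₂=-4.356, θ₃=0.240, ω₃=0.874
apply F[14]=+15.000 → step 15: x=0.344, v=2.292, θ₁=-0.130, ω₁=-1.976, θ₂=-0.967, ω₂=-4.396, θ₃=0.257, ω₃=0.802
apply F[15]=+15.000 → step 16: x=0.391, v=2.444, θ₁=-0.174, ω₁=-2.396, θ₂=-1.055, ω₂=-4.385, θ₃=0.272, ω₃=0.717
apply F[16]=+15.000 → step 17: x=0.442, v=2.596, θ₁=-0.227, ω₁=-2.851, θ₂=-1.142, ω₂=-4.311, θ₃=0.286, ω₃=0.619
max |θ₁| = 0.227 ≤ 0.316 over all 18 states.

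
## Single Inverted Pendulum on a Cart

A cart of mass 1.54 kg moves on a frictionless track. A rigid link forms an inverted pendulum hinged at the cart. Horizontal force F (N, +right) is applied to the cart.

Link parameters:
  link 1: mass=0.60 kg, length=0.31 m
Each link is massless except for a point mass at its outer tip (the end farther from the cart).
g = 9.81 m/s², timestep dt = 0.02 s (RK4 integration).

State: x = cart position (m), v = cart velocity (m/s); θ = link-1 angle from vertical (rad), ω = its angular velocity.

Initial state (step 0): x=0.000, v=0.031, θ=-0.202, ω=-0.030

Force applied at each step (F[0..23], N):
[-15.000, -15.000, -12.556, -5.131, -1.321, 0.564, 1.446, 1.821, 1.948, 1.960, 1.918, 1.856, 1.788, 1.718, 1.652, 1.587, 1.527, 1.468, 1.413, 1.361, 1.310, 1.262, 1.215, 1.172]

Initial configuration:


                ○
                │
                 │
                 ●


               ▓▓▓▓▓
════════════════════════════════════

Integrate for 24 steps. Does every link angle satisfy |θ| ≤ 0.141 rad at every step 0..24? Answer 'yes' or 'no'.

Answer: no

Derivation:
apply F[0]=-15.000 → step 1: x=-0.001, v=-0.146, θ=-0.198, ω=0.404
apply F[1]=-15.000 → step 2: x=-0.006, v=-0.324, θ=-0.186, ω=0.846
apply F[2]=-12.556 → step 3: x=-0.014, v=-0.473, θ=-0.165, ω=1.207
apply F[3]=-5.131 → step 4: x=-0.024, v=-0.528, θ=-0.140, ω=1.287
apply F[4]=-1.321 → step 5: x=-0.034, v=-0.536, θ=-0.115, ω=1.231
apply F[5]=+0.564 → step 6: x=-0.045, v=-0.521, θ=-0.092, ω=1.119
apply F[6]=+1.446 → step 7: x=-0.055, v=-0.496, θ=-0.071, ω=0.988
apply F[7]=+1.821 → step 8: x=-0.065, v=-0.468, θ=-0.052, ω=0.859
apply F[8]=+1.948 → step 9: x=-0.074, v=-0.440, θ=-0.036, ω=0.739
apply F[9]=+1.960 → step 10: x=-0.082, v=-0.412, θ=-0.023, ω=0.631
apply F[10]=+1.918 → step 11: x=-0.090, v=-0.386, θ=-0.011, ω=0.536
apply F[11]=+1.856 → step 12: x=-0.098, v=-0.361, θ=-0.001, ω=0.453
apply F[12]=+1.788 → step 13: x=-0.105, v=-0.338, θ=0.007, ω=0.381
apply F[13]=+1.718 → step 14: x=-0.111, v=-0.317, θ=0.014, ω=0.318
apply F[14]=+1.652 → step 15: x=-0.118, v=-0.297, θ=0.020, ω=0.264
apply F[15]=+1.587 → step 16: x=-0.123, v=-0.278, θ=0.025, ω=0.218
apply F[16]=+1.527 → step 17: x=-0.129, v=-0.260, θ=0.029, ω=0.177
apply F[17]=+1.468 → step 18: x=-0.134, v=-0.243, θ=0.032, ω=0.142
apply F[18]=+1.413 → step 19: x=-0.138, v=-0.228, θ=0.034, ω=0.112
apply F[19]=+1.361 → step 20: x=-0.143, v=-0.213, θ=0.036, ω=0.087
apply F[20]=+1.310 → step 21: x=-0.147, v=-0.198, θ=0.038, ω=0.065
apply F[21]=+1.262 → step 22: x=-0.151, v=-0.185, θ=0.039, ω=0.046
apply F[22]=+1.215 → step 23: x=-0.154, v=-0.172, θ=0.040, ω=0.030
apply F[23]=+1.172 → step 24: x=-0.158, v=-0.160, θ=0.040, ω=0.016
Max |angle| over trajectory = 0.202 rad; bound = 0.141 → exceeded.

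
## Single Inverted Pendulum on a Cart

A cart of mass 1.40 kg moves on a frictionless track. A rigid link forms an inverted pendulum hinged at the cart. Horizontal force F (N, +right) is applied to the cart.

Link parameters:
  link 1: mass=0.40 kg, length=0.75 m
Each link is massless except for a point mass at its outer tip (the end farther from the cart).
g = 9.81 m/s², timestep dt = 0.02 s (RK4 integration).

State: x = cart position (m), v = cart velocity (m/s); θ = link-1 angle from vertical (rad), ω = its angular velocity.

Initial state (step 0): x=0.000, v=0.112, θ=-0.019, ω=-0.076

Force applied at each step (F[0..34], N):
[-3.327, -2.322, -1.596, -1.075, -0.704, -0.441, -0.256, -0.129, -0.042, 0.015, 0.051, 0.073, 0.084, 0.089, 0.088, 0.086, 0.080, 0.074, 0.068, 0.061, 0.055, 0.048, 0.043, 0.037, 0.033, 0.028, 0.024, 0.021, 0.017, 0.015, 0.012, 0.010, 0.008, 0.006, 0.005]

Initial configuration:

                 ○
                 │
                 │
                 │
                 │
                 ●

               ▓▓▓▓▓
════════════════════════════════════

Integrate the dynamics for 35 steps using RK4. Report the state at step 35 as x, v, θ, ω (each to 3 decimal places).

Answer: x=-0.001, v=0.001, θ=-0.001, ω=0.003

Derivation:
apply F[0]=-3.327 → step 1: x=0.002, v=0.066, θ=-0.020, ω=-0.019
apply F[1]=-2.322 → step 2: x=0.003, v=0.034, θ=-0.020, ω=0.018
apply F[2]=-1.596 → step 3: x=0.003, v=0.012, θ=-0.019, ω=0.042
apply F[3]=-1.075 → step 4: x=0.003, v=-0.002, θ=-0.018, ω=0.056
apply F[4]=-0.704 → step 5: x=0.003, v=-0.012, θ=-0.017, ω=0.064
apply F[5]=-0.441 → step 6: x=0.003, v=-0.017, θ=-0.016, ω=0.066
apply F[6]=-0.256 → step 7: x=0.003, v=-0.020, θ=-0.015, ω=0.066
apply F[7]=-0.129 → step 8: x=0.002, v=-0.021, θ=-0.013, ω=0.064
apply F[8]=-0.042 → step 9: x=0.002, v=-0.021, θ=-0.012, ω=0.060
apply F[9]=+0.015 → step 10: x=0.001, v=-0.020, θ=-0.011, ω=0.056
apply F[10]=+0.051 → step 11: x=0.001, v=-0.018, θ=-0.010, ω=0.052
apply F[11]=+0.073 → step 12: x=0.001, v=-0.017, θ=-0.009, ω=0.047
apply F[12]=+0.084 → step 13: x=0.000, v=-0.015, θ=-0.008, ω=0.043
apply F[13]=+0.089 → step 14: x=-0.000, v=-0.014, θ=-0.007, ω=0.039
apply F[14]=+0.088 → step 15: x=-0.000, v=-0.012, θ=-0.006, ω=0.035
apply F[15]=+0.086 → step 16: x=-0.001, v=-0.010, θ=-0.006, ω=0.031
apply F[16]=+0.080 → step 17: x=-0.001, v=-0.009, θ=-0.005, ω=0.028
apply F[17]=+0.074 → step 18: x=-0.001, v=-0.008, θ=-0.005, ω=0.025
apply F[18]=+0.068 → step 19: x=-0.001, v=-0.006, θ=-0.004, ω=0.022
apply F[19]=+0.061 → step 20: x=-0.001, v=-0.005, θ=-0.004, ω=0.020
apply F[20]=+0.055 → step 21: x=-0.001, v=-0.004, θ=-0.003, ω=0.018
apply F[21]=+0.048 → step 22: x=-0.001, v=-0.003, θ=-0.003, ω=0.016
apply F[22]=+0.043 → step 23: x=-0.001, v=-0.003, θ=-0.003, ω=0.014
apply F[23]=+0.037 → step 24: x=-0.001, v=-0.002, θ=-0.002, ω=0.012
apply F[24]=+0.033 → step 25: x=-0.001, v=-0.001, θ=-0.002, ω=0.011
apply F[25]=+0.028 → step 26: x=-0.001, v=-0.001, θ=-0.002, ω=0.010
apply F[26]=+0.024 → step 27: x=-0.001, v=-0.000, θ=-0.002, ω=0.009
apply F[27]=+0.021 → step 28: x=-0.002, v=-0.000, θ=-0.002, ω=0.008
apply F[28]=+0.017 → step 29: x=-0.002, v=0.000, θ=-0.001, ω=0.007
apply F[29]=+0.015 → step 30: x=-0.001, v=0.001, θ=-0.001, ω=0.006
apply F[30]=+0.012 → step 31: x=-0.001, v=0.001, θ=-0.001, ω=0.005
apply F[31]=+0.010 → step 32: x=-0.001, v=0.001, θ=-0.001, ω=0.005
apply F[32]=+0.008 → step 33: x=-0.001, v=0.001, θ=-0.001, ω=0.004
apply F[33]=+0.006 → step 34: x=-0.001, v=0.001, θ=-0.001, ω=0.004
apply F[34]=+0.005 → step 35: x=-0.001, v=0.001, θ=-0.001, ω=0.003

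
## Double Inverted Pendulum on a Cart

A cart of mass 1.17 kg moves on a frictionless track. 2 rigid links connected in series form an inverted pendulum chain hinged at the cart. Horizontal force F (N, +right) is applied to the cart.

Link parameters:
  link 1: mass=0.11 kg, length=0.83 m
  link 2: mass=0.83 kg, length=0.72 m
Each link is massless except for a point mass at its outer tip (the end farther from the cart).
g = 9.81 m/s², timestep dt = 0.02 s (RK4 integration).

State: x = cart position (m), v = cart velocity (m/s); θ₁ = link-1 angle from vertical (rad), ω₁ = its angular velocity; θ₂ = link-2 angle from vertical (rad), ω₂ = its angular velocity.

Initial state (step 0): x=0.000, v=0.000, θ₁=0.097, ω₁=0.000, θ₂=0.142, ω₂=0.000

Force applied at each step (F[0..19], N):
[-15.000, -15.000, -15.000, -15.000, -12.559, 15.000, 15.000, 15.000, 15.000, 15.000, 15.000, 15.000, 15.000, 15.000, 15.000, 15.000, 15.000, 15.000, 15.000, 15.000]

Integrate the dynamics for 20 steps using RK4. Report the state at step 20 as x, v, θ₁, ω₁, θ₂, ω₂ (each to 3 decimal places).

apply F[0]=-15.000 → step 1: x=-0.003, v=-0.269, θ₁=0.100, ω₁=0.279, θ₂=0.143, ω₂=0.087
apply F[1]=-15.000 → step 2: x=-0.011, v=-0.539, θ₁=0.108, ω₁=0.568, θ₂=0.145, ω₂=0.165
apply F[2]=-15.000 → step 3: x=-0.024, v=-0.810, θ₁=0.123, ω₁=0.873, θ₂=0.149, ω₂=0.224
apply F[3]=-15.000 → step 4: x=-0.043, v=-1.081, θ₁=0.143, ω₁=1.204, θ₂=0.154, ω₂=0.257
apply F[4]=-12.559 → step 5: x=-0.067, v=-1.311, θ₁=0.170, ω₁=1.514, θ₂=0.159, ω₂=0.258
apply F[5]=+15.000 → step 6: x=-0.091, v=-1.085, θ₁=0.199, ω₁=1.331, θ₂=0.164, ω₂=0.203
apply F[6]=+15.000 → step 7: x=-0.111, v=-0.863, θ₁=0.224, ω₁=1.206, θ₂=0.167, ω₂=0.090
apply F[7]=+15.000 → step 8: x=-0.126, v=-0.647, θ₁=0.247, ω₁=1.138, θ₂=0.167, ω₂=-0.081
apply F[8]=+15.000 → step 9: x=-0.136, v=-0.433, θ₁=0.270, ω₁=1.125, θ₂=0.164, ω₂=-0.311
apply F[9]=+15.000 → step 10: x=-0.143, v=-0.221, θ₁=0.293, ω₁=1.165, θ₂=0.154, ω₂=-0.600
apply F[10]=+15.000 → step 11: x=-0.145, v=-0.009, θ₁=0.317, ω₁=1.250, θ₂=0.139, ω₂=-0.943
apply F[11]=+15.000 → step 12: x=-0.143, v=0.205, θ₁=0.343, ω₁=1.366, θ₂=0.116, ω₂=-1.326
apply F[12]=+15.000 → step 13: x=-0.137, v=0.424, θ₁=0.372, ω₁=1.488, θ₂=0.086, ω₂=-1.725
apply F[13]=+15.000 → step 14: x=-0.126, v=0.648, θ₁=0.402, ω₁=1.591, θ₂=0.048, ω₂=-2.114
apply F[14]=+15.000 → step 15: x=-0.111, v=0.879, θ₁=0.435, ω₁=1.657, θ₂=0.002, ω₂=-2.473
apply F[15]=+15.000 → step 16: x=-0.091, v=1.114, θ₁=0.468, ω₁=1.677, θ₂=-0.051, ω₂=-2.798
apply F[16]=+15.000 → step 17: x=-0.066, v=1.354, θ₁=0.502, ω₁=1.650, θ₂=-0.110, ω₂=-3.091
apply F[17]=+15.000 → step 18: x=-0.037, v=1.595, θ₁=0.534, ω₁=1.579, θ₂=-0.175, ω₂=-3.360
apply F[18]=+15.000 → step 19: x=-0.003, v=1.838, θ₁=0.565, ω₁=1.467, θ₂=-0.244, ω₂=-3.616
apply F[19]=+15.000 → step 20: x=0.037, v=2.082, θ₁=0.592, ω₁=1.313, θ₂=-0.319, ω₂=-3.869

Answer: x=0.037, v=2.082, θ₁=0.592, ω₁=1.313, θ₂=-0.319, ω₂=-3.869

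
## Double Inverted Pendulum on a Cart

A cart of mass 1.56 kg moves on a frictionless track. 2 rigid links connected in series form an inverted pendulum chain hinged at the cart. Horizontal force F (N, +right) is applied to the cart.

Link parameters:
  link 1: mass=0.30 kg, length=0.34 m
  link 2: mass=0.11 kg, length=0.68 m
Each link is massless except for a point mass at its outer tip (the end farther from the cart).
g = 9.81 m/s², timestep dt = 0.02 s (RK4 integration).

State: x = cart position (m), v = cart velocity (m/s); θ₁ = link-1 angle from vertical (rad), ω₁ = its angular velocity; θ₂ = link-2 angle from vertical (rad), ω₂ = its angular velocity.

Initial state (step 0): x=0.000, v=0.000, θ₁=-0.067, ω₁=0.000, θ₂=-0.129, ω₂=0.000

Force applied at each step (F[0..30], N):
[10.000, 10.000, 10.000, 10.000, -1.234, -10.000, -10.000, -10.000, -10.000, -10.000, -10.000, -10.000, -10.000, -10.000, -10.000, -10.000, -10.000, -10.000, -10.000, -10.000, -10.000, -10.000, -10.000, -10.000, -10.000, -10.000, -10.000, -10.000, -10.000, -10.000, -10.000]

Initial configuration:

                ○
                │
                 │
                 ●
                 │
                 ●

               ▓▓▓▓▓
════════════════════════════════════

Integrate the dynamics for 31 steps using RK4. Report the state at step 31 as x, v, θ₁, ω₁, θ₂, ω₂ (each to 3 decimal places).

apply F[0]=+10.000 → step 1: x=0.001, v=0.132, θ₁=-0.071, ω₁=-0.413, θ₂=-0.129, ω₂=-0.023
apply F[1]=+10.000 → step 2: x=0.005, v=0.263, θ₁=-0.084, ω₁=-0.834, θ₂=-0.130, ω₂=-0.042
apply F[2]=+10.000 → step 3: x=0.012, v=0.396, θ₁=-0.105, ω₁=-1.269, θ₂=-0.131, ω₂=-0.055
apply F[3]=+10.000 → step 4: x=0.021, v=0.529, θ₁=-0.134, ω₁=-1.724, θ₂=-0.132, ω₂=-0.059
apply F[4]=-1.234 → step 5: x=0.032, v=0.520, θ₁=-0.170, ω₁=-1.789, θ₂=-0.133, ω₂=-0.053
apply F[5]=-10.000 → step 6: x=0.041, v=0.402, θ₁=-0.203, ω₁=-1.564, θ₂=-0.134, ω₂=-0.032
apply F[6]=-10.000 → step 7: x=0.048, v=0.285, θ₁=-0.232, ω₁=-1.372, θ₂=-0.134, ω₂=0.002
apply F[7]=-10.000 → step 8: x=0.052, v=0.170, θ₁=-0.258, ω₁=-1.209, θ₂=-0.134, ω₂=0.048
apply F[8]=-10.000 → step 9: x=0.054, v=0.056, θ₁=-0.281, ω₁=-1.071, θ₂=-0.132, ω₂=0.105
apply F[9]=-10.000 → step 10: x=0.054, v=-0.056, θ₁=-0.301, ω₁=-0.956, θ₂=-0.130, ω₂=0.173
apply F[10]=-10.000 → step 11: x=0.052, v=-0.167, θ₁=-0.319, ω₁=-0.862, θ₂=-0.125, ω₂=0.250
apply F[11]=-10.000 → step 12: x=0.048, v=-0.277, θ₁=-0.336, ω₁=-0.786, θ₂=-0.120, ω₂=0.338
apply F[12]=-10.000 → step 13: x=0.041, v=-0.387, θ₁=-0.351, ω₁=-0.728, θ₂=-0.112, ω₂=0.434
apply F[13]=-10.000 → step 14: x=0.032, v=-0.495, θ₁=-0.365, ω₁=-0.685, θ₂=-0.102, ω₂=0.540
apply F[14]=-10.000 → step 15: x=0.021, v=-0.603, θ₁=-0.378, ω₁=-0.657, θ₂=-0.090, ω₂=0.656
apply F[15]=-10.000 → step 16: x=0.008, v=-0.711, θ₁=-0.391, ω₁=-0.644, θ₂=-0.076, ω₂=0.782
apply F[16]=-10.000 → step 17: x=-0.007, v=-0.818, θ₁=-0.404, ω₁=-0.644, θ₂=-0.059, ω₂=0.918
apply F[17]=-10.000 → step 18: x=-0.024, v=-0.924, θ₁=-0.417, ω₁=-0.657, θ₂=-0.039, ω₂=1.065
apply F[18]=-10.000 → step 19: x=-0.044, v=-1.030, θ₁=-0.430, ω₁=-0.682, θ₂=-0.016, ω₂=1.223
apply F[19]=-10.000 → step 20: x=-0.066, v=-1.136, θ₁=-0.444, ω₁=-0.720, θ₂=0.010, ω₂=1.393
apply F[20]=-10.000 → step 21: x=-0.089, v=-1.242, θ₁=-0.459, ω₁=-0.767, θ₂=0.040, ω₂=1.574
apply F[21]=-10.000 → step 22: x=-0.115, v=-1.347, θ₁=-0.475, ω₁=-0.825, θ₂=0.073, ω₂=1.766
apply F[22]=-10.000 → step 23: x=-0.143, v=-1.453, θ₁=-0.492, ω₁=-0.890, θ₂=0.110, ω₂=1.971
apply F[23]=-10.000 → step 24: x=-0.173, v=-1.558, θ₁=-0.511, ω₁=-0.962, θ₂=0.152, ω₂=2.185
apply F[24]=-10.000 → step 25: x=-0.206, v=-1.663, θ₁=-0.531, ω₁=-1.036, θ₂=0.198, ω₂=2.410
apply F[25]=-10.000 → step 26: x=-0.240, v=-1.769, θ₁=-0.552, ω₁=-1.111, θ₂=0.248, ω₂=2.644
apply F[26]=-10.000 → step 27: x=-0.276, v=-1.874, θ₁=-0.575, ω₁=-1.183, θ₂=0.304, ω₂=2.886
apply F[27]=-10.000 → step 28: x=-0.315, v=-1.980, θ₁=-0.600, ω₁=-1.247, θ₂=0.364, ω₂=3.135
apply F[28]=-10.000 → step 29: x=-0.356, v=-2.085, θ₁=-0.625, ω₁=-1.301, θ₂=0.429, ω₂=3.390
apply F[29]=-10.000 → step 30: x=-0.398, v=-2.191, θ₁=-0.652, ω₁=-1.341, θ₂=0.500, ω₂=3.651
apply F[30]=-10.000 → step 31: x=-0.443, v=-2.296, θ₁=-0.679, ω₁=-1.362, θ₂=0.575, ω₂=3.918

Answer: x=-0.443, v=-2.296, θ₁=-0.679, ω₁=-1.362, θ₂=0.575, ω₂=3.918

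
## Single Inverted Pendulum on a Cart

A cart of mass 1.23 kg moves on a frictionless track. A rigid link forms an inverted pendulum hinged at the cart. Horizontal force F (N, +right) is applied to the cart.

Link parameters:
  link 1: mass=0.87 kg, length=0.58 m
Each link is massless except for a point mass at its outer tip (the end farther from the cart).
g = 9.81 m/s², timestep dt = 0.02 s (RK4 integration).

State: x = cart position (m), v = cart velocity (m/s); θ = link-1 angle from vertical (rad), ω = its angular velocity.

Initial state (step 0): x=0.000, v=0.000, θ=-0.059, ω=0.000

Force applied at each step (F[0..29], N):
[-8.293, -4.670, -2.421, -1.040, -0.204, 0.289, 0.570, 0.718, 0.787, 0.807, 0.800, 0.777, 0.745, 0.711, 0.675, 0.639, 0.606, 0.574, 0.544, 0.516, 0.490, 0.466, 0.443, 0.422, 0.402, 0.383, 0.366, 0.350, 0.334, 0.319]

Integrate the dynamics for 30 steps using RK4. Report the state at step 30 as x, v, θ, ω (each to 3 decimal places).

apply F[0]=-8.293 → step 1: x=-0.001, v=-0.126, θ=-0.057, ω=0.198
apply F[1]=-4.670 → step 2: x=-0.004, v=-0.195, θ=-0.052, ω=0.297
apply F[2]=-2.421 → step 3: x=-0.009, v=-0.227, θ=-0.046, ω=0.336
apply F[3]=-1.040 → step 4: x=-0.013, v=-0.238, θ=-0.039, ω=0.341
apply F[4]=-0.204 → step 5: x=-0.018, v=-0.237, θ=-0.032, ω=0.326
apply F[5]=+0.289 → step 6: x=-0.023, v=-0.228, θ=-0.026, ω=0.302
apply F[6]=+0.570 → step 7: x=-0.027, v=-0.216, θ=-0.020, ω=0.272
apply F[7]=+0.718 → step 8: x=-0.031, v=-0.201, θ=-0.015, ω=0.242
apply F[8]=+0.787 → step 9: x=-0.035, v=-0.187, θ=-0.011, ω=0.212
apply F[9]=+0.807 → step 10: x=-0.039, v=-0.173, θ=-0.007, ω=0.185
apply F[10]=+0.800 → step 11: x=-0.042, v=-0.159, θ=-0.003, ω=0.160
apply F[11]=+0.777 → step 12: x=-0.045, v=-0.146, θ=-0.000, ω=0.137
apply F[12]=+0.745 → step 13: x=-0.048, v=-0.134, θ=0.002, ω=0.117
apply F[13]=+0.711 → step 14: x=-0.051, v=-0.123, θ=0.004, ω=0.099
apply F[14]=+0.675 → step 15: x=-0.053, v=-0.113, θ=0.006, ω=0.083
apply F[15]=+0.639 → step 16: x=-0.055, v=-0.103, θ=0.008, ω=0.069
apply F[16]=+0.606 → step 17: x=-0.057, v=-0.095, θ=0.009, ω=0.057
apply F[17]=+0.574 → step 18: x=-0.059, v=-0.087, θ=0.010, ω=0.046
apply F[18]=+0.544 → step 19: x=-0.061, v=-0.079, θ=0.011, ω=0.037
apply F[19]=+0.516 → step 20: x=-0.062, v=-0.072, θ=0.012, ω=0.029
apply F[20]=+0.490 → step 21: x=-0.063, v=-0.066, θ=0.012, ω=0.022
apply F[21]=+0.466 → step 22: x=-0.065, v=-0.060, θ=0.012, ω=0.016
apply F[22]=+0.443 → step 23: x=-0.066, v=-0.055, θ=0.013, ω=0.011
apply F[23]=+0.422 → step 24: x=-0.067, v=-0.050, θ=0.013, ω=0.006
apply F[24]=+0.402 → step 25: x=-0.068, v=-0.045, θ=0.013, ω=0.003
apply F[25]=+0.383 → step 26: x=-0.069, v=-0.040, θ=0.013, ω=-0.001
apply F[26]=+0.366 → step 27: x=-0.069, v=-0.036, θ=0.013, ω=-0.003
apply F[27]=+0.350 → step 28: x=-0.070, v=-0.032, θ=0.013, ω=-0.006
apply F[28]=+0.334 → step 29: x=-0.071, v=-0.029, θ=0.013, ω=-0.008
apply F[29]=+0.319 → step 30: x=-0.071, v=-0.025, θ=0.013, ω=-0.009

Answer: x=-0.071, v=-0.025, θ=0.013, ω=-0.009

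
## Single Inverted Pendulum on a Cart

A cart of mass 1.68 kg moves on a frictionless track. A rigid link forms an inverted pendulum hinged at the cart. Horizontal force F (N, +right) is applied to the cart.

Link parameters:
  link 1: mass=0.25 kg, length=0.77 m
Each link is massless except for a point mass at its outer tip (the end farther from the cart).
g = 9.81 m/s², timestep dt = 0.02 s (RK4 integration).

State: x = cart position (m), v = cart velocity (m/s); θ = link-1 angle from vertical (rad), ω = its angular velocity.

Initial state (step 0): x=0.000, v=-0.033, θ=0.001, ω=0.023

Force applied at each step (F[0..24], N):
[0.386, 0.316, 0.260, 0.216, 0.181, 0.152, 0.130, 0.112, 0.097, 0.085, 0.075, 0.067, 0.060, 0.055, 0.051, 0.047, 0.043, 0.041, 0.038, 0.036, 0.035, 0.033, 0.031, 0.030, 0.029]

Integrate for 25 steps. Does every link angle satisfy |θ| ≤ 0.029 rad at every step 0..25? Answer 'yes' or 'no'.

apply F[0]=+0.386 → step 1: x=-0.001, v=-0.028, θ=0.001, ω=0.017
apply F[1]=+0.316 → step 2: x=-0.001, v=-0.025, θ=0.002, ω=0.013
apply F[2]=+0.260 → step 3: x=-0.002, v=-0.022, θ=0.002, ω=0.009
apply F[3]=+0.216 → step 4: x=-0.002, v=-0.019, θ=0.002, ω=0.007
apply F[4]=+0.181 → step 5: x=-0.002, v=-0.017, θ=0.002, ω=0.005
apply F[5]=+0.152 → step 6: x=-0.003, v=-0.015, θ=0.002, ω=0.003
apply F[6]=+0.130 → step 7: x=-0.003, v=-0.014, θ=0.002, ω=0.002
apply F[7]=+0.112 → step 8: x=-0.003, v=-0.013, θ=0.002, ω=0.000
apply F[8]=+0.097 → step 9: x=-0.004, v=-0.012, θ=0.002, ω=-0.000
apply F[9]=+0.085 → step 10: x=-0.004, v=-0.011, θ=0.002, ω=-0.001
apply F[10]=+0.075 → step 11: x=-0.004, v=-0.010, θ=0.002, ω=-0.001
apply F[11]=+0.067 → step 12: x=-0.004, v=-0.009, θ=0.002, ω=-0.002
apply F[12]=+0.060 → step 13: x=-0.004, v=-0.008, θ=0.002, ω=-0.002
apply F[13]=+0.055 → step 14: x=-0.004, v=-0.008, θ=0.002, ω=-0.002
apply F[14]=+0.051 → step 15: x=-0.005, v=-0.007, θ=0.002, ω=-0.002
apply F[15]=+0.047 → step 16: x=-0.005, v=-0.007, θ=0.002, ω=-0.003
apply F[16]=+0.043 → step 17: x=-0.005, v=-0.006, θ=0.002, ω=-0.003
apply F[17]=+0.041 → step 18: x=-0.005, v=-0.006, θ=0.002, ω=-0.003
apply F[18]=+0.038 → step 19: x=-0.005, v=-0.005, θ=0.002, ω=-0.003
apply F[19]=+0.036 → step 20: x=-0.005, v=-0.005, θ=0.002, ω=-0.003
apply F[20]=+0.035 → step 21: x=-0.005, v=-0.005, θ=0.002, ω=-0.003
apply F[21]=+0.033 → step 22: x=-0.005, v=-0.004, θ=0.002, ω=-0.003
apply F[22]=+0.031 → step 23: x=-0.005, v=-0.004, θ=0.002, ω=-0.003
apply F[23]=+0.030 → step 24: x=-0.006, v=-0.004, θ=0.002, ω=-0.003
apply F[24]=+0.029 → step 25: x=-0.006, v=-0.003, θ=0.002, ω=-0.003
Max |angle| over trajectory = 0.002 rad; bound = 0.029 → within bound.

Answer: yes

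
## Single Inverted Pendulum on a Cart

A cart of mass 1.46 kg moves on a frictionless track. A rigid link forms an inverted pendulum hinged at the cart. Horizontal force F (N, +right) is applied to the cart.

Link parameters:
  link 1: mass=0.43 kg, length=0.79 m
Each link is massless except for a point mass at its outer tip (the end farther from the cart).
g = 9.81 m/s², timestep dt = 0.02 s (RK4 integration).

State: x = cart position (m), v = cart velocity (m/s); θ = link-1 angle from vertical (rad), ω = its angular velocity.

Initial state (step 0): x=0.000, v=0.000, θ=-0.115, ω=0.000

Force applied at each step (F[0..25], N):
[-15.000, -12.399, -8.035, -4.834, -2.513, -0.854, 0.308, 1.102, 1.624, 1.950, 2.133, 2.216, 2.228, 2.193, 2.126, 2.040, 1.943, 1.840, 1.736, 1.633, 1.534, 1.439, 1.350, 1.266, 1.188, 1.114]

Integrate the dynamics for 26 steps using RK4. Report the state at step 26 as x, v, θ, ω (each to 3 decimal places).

Answer: x=-0.178, v=-0.115, θ=0.030, ω=0.014

Derivation:
apply F[0]=-15.000 → step 1: x=-0.002, v=-0.198, θ=-0.113, ω=0.221
apply F[1]=-12.399 → step 2: x=-0.008, v=-0.361, θ=-0.107, ω=0.399
apply F[2]=-8.035 → step 3: x=-0.016, v=-0.465, θ=-0.098, ω=0.504
apply F[3]=-4.834 → step 4: x=-0.026, v=-0.526, θ=-0.087, ω=0.558
apply F[4]=-2.513 → step 5: x=-0.037, v=-0.556, θ=-0.076, ω=0.576
apply F[5]=-0.854 → step 6: x=-0.048, v=-0.564, θ=-0.064, ω=0.568
apply F[6]=+0.308 → step 7: x=-0.059, v=-0.556, θ=-0.053, ω=0.544
apply F[7]=+1.102 → step 8: x=-0.070, v=-0.538, θ=-0.043, ω=0.510
apply F[8]=+1.624 → step 9: x=-0.080, v=-0.514, θ=-0.033, ω=0.470
apply F[9]=+1.950 → step 10: x=-0.090, v=-0.486, θ=-0.024, ω=0.427
apply F[10]=+2.133 → step 11: x=-0.100, v=-0.455, θ=-0.016, ω=0.383
apply F[11]=+2.216 → step 12: x=-0.109, v=-0.424, θ=-0.008, ω=0.341
apply F[12]=+2.228 → step 13: x=-0.117, v=-0.393, θ=-0.002, ω=0.301
apply F[13]=+2.193 → step 14: x=-0.124, v=-0.363, θ=0.004, ω=0.263
apply F[14]=+2.126 → step 15: x=-0.131, v=-0.335, θ=0.009, ω=0.228
apply F[15]=+2.040 → step 16: x=-0.138, v=-0.307, θ=0.013, ω=0.196
apply F[16]=+1.943 → step 17: x=-0.144, v=-0.282, θ=0.016, ω=0.167
apply F[17]=+1.840 → step 18: x=-0.149, v=-0.257, θ=0.019, ω=0.141
apply F[18]=+1.736 → step 19: x=-0.154, v=-0.235, θ=0.022, ω=0.118
apply F[19]=+1.633 → step 20: x=-0.158, v=-0.214, θ=0.024, ω=0.097
apply F[20]=+1.534 → step 21: x=-0.163, v=-0.194, θ=0.026, ω=0.078
apply F[21]=+1.439 → step 22: x=-0.166, v=-0.176, θ=0.027, ω=0.062
apply F[22]=+1.350 → step 23: x=-0.170, v=-0.159, θ=0.028, ω=0.048
apply F[23]=+1.266 → step 24: x=-0.173, v=-0.144, θ=0.029, ω=0.035
apply F[24]=+1.188 → step 25: x=-0.175, v=-0.129, θ=0.030, ω=0.024
apply F[25]=+1.114 → step 26: x=-0.178, v=-0.115, θ=0.030, ω=0.014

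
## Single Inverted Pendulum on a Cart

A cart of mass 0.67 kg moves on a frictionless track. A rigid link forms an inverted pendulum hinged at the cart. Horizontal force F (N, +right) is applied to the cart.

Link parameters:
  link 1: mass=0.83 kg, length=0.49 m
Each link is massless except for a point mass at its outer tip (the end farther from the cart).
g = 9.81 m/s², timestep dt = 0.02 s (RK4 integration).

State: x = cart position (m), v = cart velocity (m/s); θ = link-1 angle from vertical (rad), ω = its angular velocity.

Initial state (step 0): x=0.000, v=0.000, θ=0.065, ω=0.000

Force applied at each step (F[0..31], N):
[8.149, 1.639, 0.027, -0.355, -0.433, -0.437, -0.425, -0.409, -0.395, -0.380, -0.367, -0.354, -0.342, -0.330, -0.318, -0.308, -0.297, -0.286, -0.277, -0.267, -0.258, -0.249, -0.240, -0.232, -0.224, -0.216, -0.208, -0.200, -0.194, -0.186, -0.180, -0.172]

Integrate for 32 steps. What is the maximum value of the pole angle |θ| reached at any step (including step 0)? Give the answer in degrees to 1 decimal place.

apply F[0]=+8.149 → step 1: x=0.002, v=0.227, θ=0.061, ω=-0.436
apply F[1]=+1.639 → step 2: x=0.007, v=0.262, θ=0.051, ω=-0.486
apply F[2]=+0.027 → step 3: x=0.012, v=0.252, θ=0.042, ω=-0.446
apply F[3]=-0.355 → step 4: x=0.017, v=0.232, θ=0.034, ω=-0.391
apply F[4]=-0.433 → step 5: x=0.022, v=0.212, θ=0.026, ω=-0.338
apply F[5]=-0.437 → step 6: x=0.026, v=0.193, θ=0.020, ω=-0.290
apply F[6]=-0.425 → step 7: x=0.029, v=0.176, θ=0.015, ω=-0.249
apply F[7]=-0.409 → step 8: x=0.033, v=0.161, θ=0.010, ω=-0.213
apply F[8]=-0.395 → step 9: x=0.036, v=0.147, θ=0.006, ω=-0.181
apply F[9]=-0.380 → step 10: x=0.039, v=0.135, θ=0.003, ω=-0.154
apply F[10]=-0.367 → step 11: x=0.041, v=0.124, θ=0.000, ω=-0.130
apply F[11]=-0.354 → step 12: x=0.044, v=0.113, θ=-0.002, ω=-0.110
apply F[12]=-0.342 → step 13: x=0.046, v=0.104, θ=-0.004, ω=-0.092
apply F[13]=-0.330 → step 14: x=0.048, v=0.095, θ=-0.006, ω=-0.076
apply F[14]=-0.318 → step 15: x=0.050, v=0.087, θ=-0.007, ω=-0.063
apply F[15]=-0.308 → step 16: x=0.051, v=0.080, θ=-0.009, ω=-0.051
apply F[16]=-0.297 → step 17: x=0.053, v=0.073, θ=-0.009, ω=-0.041
apply F[17]=-0.286 → step 18: x=0.054, v=0.067, θ=-0.010, ω=-0.033
apply F[18]=-0.277 → step 19: x=0.055, v=0.062, θ=-0.011, ω=-0.025
apply F[19]=-0.267 → step 20: x=0.057, v=0.056, θ=-0.011, ω=-0.019
apply F[20]=-0.258 → step 21: x=0.058, v=0.051, θ=-0.012, ω=-0.013
apply F[21]=-0.249 → step 22: x=0.059, v=0.047, θ=-0.012, ω=-0.009
apply F[22]=-0.240 → step 23: x=0.060, v=0.042, θ=-0.012, ω=-0.005
apply F[23]=-0.232 → step 24: x=0.060, v=0.038, θ=-0.012, ω=-0.001
apply F[24]=-0.224 → step 25: x=0.061, v=0.035, θ=-0.012, ω=0.002
apply F[25]=-0.216 → step 26: x=0.062, v=0.031, θ=-0.012, ω=0.004
apply F[26]=-0.208 → step 27: x=0.062, v=0.028, θ=-0.012, ω=0.006
apply F[27]=-0.200 → step 28: x=0.063, v=0.025, θ=-0.012, ω=0.008
apply F[28]=-0.194 → step 29: x=0.063, v=0.022, θ=-0.011, ω=0.010
apply F[29]=-0.186 → step 30: x=0.064, v=0.019, θ=-0.011, ω=0.011
apply F[30]=-0.180 → step 31: x=0.064, v=0.016, θ=-0.011, ω=0.012
apply F[31]=-0.172 → step 32: x=0.064, v=0.014, θ=-0.011, ω=0.013
Max |angle| over trajectory = 0.065 rad = 3.7°.

Answer: 3.7°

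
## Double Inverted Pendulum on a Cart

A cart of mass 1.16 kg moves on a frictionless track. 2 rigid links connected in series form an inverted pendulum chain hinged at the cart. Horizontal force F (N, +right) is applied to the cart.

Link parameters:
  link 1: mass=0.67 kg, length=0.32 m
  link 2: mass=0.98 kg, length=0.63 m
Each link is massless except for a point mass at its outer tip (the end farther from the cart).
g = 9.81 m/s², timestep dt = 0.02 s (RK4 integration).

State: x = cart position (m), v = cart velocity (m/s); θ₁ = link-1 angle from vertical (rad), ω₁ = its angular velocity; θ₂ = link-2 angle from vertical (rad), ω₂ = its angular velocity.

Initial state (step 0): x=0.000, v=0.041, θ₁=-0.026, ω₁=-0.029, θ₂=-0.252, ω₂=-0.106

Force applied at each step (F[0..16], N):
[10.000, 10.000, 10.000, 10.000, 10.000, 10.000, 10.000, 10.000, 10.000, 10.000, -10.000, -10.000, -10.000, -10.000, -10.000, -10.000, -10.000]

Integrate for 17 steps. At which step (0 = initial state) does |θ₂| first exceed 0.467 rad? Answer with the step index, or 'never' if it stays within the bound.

apply F[0]=+10.000 → step 1: x=0.003, v=0.220, θ₁=-0.031, ω₁=-0.429, θ₂=-0.256, ω₂=-0.261
apply F[1]=+10.000 → step 2: x=0.009, v=0.402, θ₁=-0.043, ω₁=-0.848, θ₂=-0.262, ω₂=-0.411
apply F[2]=+10.000 → step 3: x=0.019, v=0.587, θ₁=-0.065, ω₁=-1.301, θ₂=-0.272, ω₂=-0.549
apply F[3]=+10.000 → step 4: x=0.032, v=0.776, θ₁=-0.096, ω₁=-1.807, θ₂=-0.284, ω₂=-0.667
apply F[4]=+10.000 → step 5: x=0.050, v=0.971, θ₁=-0.137, ω₁=-2.377, θ₂=-0.299, ω₂=-0.760
apply F[5]=+10.000 → step 6: x=0.071, v=1.168, θ₁=-0.191, ω₁=-3.016, θ₂=-0.314, ω₂=-0.820
apply F[6]=+10.000 → step 7: x=0.096, v=1.362, θ₁=-0.258, ω₁=-3.713, θ₂=-0.331, ω₂=-0.847
apply F[7]=+10.000 → step 8: x=0.126, v=1.543, θ₁=-0.340, ω₁=-4.429, θ₂=-0.348, ω₂=-0.852
apply F[8]=+10.000 → step 9: x=0.158, v=1.700, θ₁=-0.435, ω₁=-5.108, θ₂=-0.365, ω₂=-0.857
apply F[9]=+10.000 → step 10: x=0.193, v=1.821, θ₁=-0.544, ω₁=-5.690, θ₂=-0.383, ω₂=-0.891
apply F[10]=-10.000 → step 11: x=0.228, v=1.674, θ₁=-0.657, ω₁=-5.681, θ₂=-0.400, ω₂=-0.866
apply F[11]=-10.000 → step 12: x=0.260, v=1.527, θ₁=-0.771, ω₁=-5.764, θ₂=-0.417, ω₂=-0.835
apply F[12]=-10.000 → step 13: x=0.289, v=1.374, θ₁=-0.888, ω₁=-5.918, θ₂=-0.434, ω₂=-0.807
apply F[13]=-10.000 → step 14: x=0.315, v=1.210, θ₁=-1.008, ω₁=-6.127, θ₂=-0.450, ω₂=-0.791
apply F[14]=-10.000 → step 15: x=0.338, v=1.034, θ₁=-1.133, ω₁=-6.385, θ₂=-0.465, ω₂=-0.799
apply F[15]=-10.000 → step 16: x=0.356, v=0.841, θ₁=-1.264, ω₁=-6.691, θ₂=-0.482, ω₂=-0.840
apply F[16]=-10.000 → step 17: x=0.371, v=0.628, θ₁=-1.401, ω₁=-7.051, θ₂=-0.499, ω₂=-0.925
|θ₂| = 0.482 > 0.467 first at step 16.

Answer: 16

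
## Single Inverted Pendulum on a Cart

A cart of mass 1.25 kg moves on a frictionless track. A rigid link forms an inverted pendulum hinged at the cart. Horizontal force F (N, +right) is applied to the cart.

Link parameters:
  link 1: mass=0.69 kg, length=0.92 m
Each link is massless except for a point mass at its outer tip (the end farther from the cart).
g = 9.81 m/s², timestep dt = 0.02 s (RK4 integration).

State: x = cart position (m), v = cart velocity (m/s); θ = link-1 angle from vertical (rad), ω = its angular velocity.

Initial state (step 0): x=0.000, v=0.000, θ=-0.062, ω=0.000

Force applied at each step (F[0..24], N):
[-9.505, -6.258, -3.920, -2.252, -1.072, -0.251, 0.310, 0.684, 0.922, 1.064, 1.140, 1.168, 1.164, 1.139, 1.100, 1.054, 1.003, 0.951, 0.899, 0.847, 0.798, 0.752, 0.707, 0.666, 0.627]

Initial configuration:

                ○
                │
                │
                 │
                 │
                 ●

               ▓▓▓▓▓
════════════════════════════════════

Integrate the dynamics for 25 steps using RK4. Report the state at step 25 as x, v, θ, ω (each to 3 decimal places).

apply F[0]=-9.505 → step 1: x=-0.001, v=-0.145, θ=-0.061, ω=0.144
apply F[1]=-6.258 → step 2: x=-0.005, v=-0.239, θ=-0.057, ω=0.233
apply F[2]=-3.920 → step 3: x=-0.011, v=-0.296, θ=-0.052, ω=0.283
apply F[3]=-2.252 → step 4: x=-0.017, v=-0.326, θ=-0.046, ω=0.306
apply F[4]=-1.072 → step 5: x=-0.023, v=-0.339, θ=-0.040, ω=0.311
apply F[5]=-0.251 → step 6: x=-0.030, v=-0.339, θ=-0.033, ω=0.303
apply F[6]=+0.310 → step 7: x=-0.037, v=-0.331, θ=-0.027, ω=0.288
apply F[7]=+0.684 → step 8: x=-0.043, v=-0.317, θ=-0.022, ω=0.268
apply F[8]=+0.922 → step 9: x=-0.050, v=-0.300, θ=-0.017, ω=0.246
apply F[9]=+1.064 → step 10: x=-0.055, v=-0.282, θ=-0.012, ω=0.222
apply F[10]=+1.140 → step 11: x=-0.061, v=-0.262, θ=-0.008, ω=0.199
apply F[11]=+1.168 → step 12: x=-0.066, v=-0.243, θ=-0.004, ω=0.177
apply F[12]=+1.164 → step 13: x=-0.071, v=-0.224, θ=-0.001, ω=0.156
apply F[13]=+1.139 → step 14: x=-0.075, v=-0.206, θ=0.002, ω=0.136
apply F[14]=+1.100 → step 15: x=-0.079, v=-0.189, θ=0.005, ω=0.118
apply F[15]=+1.054 → step 16: x=-0.082, v=-0.173, θ=0.007, ω=0.102
apply F[16]=+1.003 → step 17: x=-0.086, v=-0.157, θ=0.009, ω=0.087
apply F[17]=+0.951 → step 18: x=-0.089, v=-0.143, θ=0.010, ω=0.073
apply F[18]=+0.899 → step 19: x=-0.092, v=-0.130, θ=0.012, ω=0.061
apply F[19]=+0.847 → step 20: x=-0.094, v=-0.118, θ=0.013, ω=0.051
apply F[20]=+0.798 → step 21: x=-0.096, v=-0.106, θ=0.014, ω=0.041
apply F[21]=+0.752 → step 22: x=-0.098, v=-0.096, θ=0.014, ω=0.033
apply F[22]=+0.707 → step 23: x=-0.100, v=-0.086, θ=0.015, ω=0.025
apply F[23]=+0.666 → step 24: x=-0.102, v=-0.077, θ=0.015, ω=0.019
apply F[24]=+0.627 → step 25: x=-0.103, v=-0.069, θ=0.016, ω=0.013

Answer: x=-0.103, v=-0.069, θ=0.016, ω=0.013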